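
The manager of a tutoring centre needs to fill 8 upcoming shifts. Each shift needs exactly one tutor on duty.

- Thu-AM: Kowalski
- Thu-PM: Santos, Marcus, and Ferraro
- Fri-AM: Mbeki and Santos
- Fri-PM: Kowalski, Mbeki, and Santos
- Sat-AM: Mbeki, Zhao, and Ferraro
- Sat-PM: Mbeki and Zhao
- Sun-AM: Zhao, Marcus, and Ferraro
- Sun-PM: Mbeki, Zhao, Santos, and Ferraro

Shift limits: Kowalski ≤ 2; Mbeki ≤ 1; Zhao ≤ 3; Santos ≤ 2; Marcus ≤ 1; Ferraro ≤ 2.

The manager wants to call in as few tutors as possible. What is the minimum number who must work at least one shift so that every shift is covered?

8 slots to fill and no one can take more than 3, so at least ⌈8/3⌉ = 3 tutors are needed.
Any 3 tutors together have capacity at most 3+2+2 = 7 < 8 slots, so 3 can never suffice.
Kowalski, Mbeki, Zhao, and Santos alone can cover everything: Thu-AM→Kowalski, Thu-PM→Santos, Fri-AM→Mbeki, Fri-PM→Kowalski, Sat-AM→Zhao, Sat-PM→Zhao, Sun-AM→Zhao, Sun-PM→Santos.

4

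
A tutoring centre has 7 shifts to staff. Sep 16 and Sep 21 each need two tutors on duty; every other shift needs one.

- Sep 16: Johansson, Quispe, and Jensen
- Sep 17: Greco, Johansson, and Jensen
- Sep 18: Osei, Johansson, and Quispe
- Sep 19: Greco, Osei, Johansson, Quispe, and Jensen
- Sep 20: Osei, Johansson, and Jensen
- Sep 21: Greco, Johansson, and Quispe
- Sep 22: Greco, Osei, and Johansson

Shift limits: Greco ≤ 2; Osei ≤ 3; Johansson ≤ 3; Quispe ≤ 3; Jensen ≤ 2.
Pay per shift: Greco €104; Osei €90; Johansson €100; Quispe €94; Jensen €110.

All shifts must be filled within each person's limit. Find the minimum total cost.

Picking the cheapest available tutor for each shift independently would cost €848, but that ignores the shift limits.
An optimal schedule: Sep 16→Quispe+Johansson, Sep 17→Johansson, Sep 18→Osei, Sep 19→Quispe, Sep 20→Osei, Sep 21→Quispe+Johansson, Sep 22→Osei.
Total: 94 + 100 + 100 + 90 + 94 + 90 + 94 + 100 + 90 = €852.

€852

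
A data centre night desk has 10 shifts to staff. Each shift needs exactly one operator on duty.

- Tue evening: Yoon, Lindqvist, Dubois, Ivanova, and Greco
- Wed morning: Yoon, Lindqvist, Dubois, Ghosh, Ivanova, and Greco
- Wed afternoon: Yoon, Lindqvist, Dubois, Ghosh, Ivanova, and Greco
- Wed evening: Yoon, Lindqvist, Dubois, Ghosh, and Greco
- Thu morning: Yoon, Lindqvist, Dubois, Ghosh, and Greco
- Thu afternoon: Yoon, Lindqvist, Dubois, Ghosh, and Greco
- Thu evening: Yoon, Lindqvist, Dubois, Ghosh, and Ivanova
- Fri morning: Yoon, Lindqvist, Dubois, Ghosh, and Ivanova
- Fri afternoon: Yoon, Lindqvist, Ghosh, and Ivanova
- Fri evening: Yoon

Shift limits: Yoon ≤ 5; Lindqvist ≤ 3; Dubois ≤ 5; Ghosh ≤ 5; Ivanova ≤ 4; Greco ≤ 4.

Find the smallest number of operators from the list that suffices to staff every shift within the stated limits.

10 slots to fill and no one can take more than 5, so at least ⌈10/5⌉ = 2 operators are needed.
Yoon and Dubois alone can cover everything: Tue evening→Yoon, Wed morning→Yoon, Wed afternoon→Yoon, Wed evening→Dubois, Thu morning→Dubois, Thu afternoon→Dubois, Thu evening→Dubois, Fri morning→Dubois, Fri afternoon→Yoon, Fri evening→Yoon.

2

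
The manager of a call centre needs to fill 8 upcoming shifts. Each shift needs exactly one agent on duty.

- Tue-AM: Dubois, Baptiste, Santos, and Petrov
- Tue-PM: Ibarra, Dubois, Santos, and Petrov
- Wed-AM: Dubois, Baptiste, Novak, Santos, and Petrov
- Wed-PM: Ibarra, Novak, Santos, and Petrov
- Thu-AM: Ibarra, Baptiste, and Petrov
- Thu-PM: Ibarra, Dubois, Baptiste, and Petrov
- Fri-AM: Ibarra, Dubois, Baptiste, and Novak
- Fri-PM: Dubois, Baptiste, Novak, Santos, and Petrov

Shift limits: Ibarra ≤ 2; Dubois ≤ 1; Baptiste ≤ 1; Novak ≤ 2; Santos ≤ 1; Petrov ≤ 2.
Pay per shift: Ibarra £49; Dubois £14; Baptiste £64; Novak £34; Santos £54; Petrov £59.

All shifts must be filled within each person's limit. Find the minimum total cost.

Picking the cheapest available agent for each shift independently would cost £167, but that ignores the shift limits.
An optimal schedule: Tue-AM→Dubois, Tue-PM→Ibarra, Wed-AM→Santos, Wed-PM→Novak, Thu-AM→Ibarra, Thu-PM→Petrov, Fri-AM→Novak, Fri-PM→Petrov.
Total: 14 + 49 + 54 + 34 + 49 + 59 + 34 + 59 = £352.

£352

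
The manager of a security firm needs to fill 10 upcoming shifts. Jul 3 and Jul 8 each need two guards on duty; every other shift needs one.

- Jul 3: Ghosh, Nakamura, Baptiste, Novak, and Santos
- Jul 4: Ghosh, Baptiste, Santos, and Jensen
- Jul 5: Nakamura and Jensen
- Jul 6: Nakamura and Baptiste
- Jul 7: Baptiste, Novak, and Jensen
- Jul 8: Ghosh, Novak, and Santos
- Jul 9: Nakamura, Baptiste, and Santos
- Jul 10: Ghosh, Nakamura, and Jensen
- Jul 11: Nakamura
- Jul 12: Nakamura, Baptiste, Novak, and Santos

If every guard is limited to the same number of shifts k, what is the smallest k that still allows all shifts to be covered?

With 6 guards and 12 worker-slots to fill, someone must work at least ⌈12/6⌉ = 2 shifts, so k ≥ 2.
k = 2 works: Jul 3→Ghosh+Santos, Jul 4→Jensen, Jul 5→Nakamura, Jul 6→Baptiste, Jul 7→Baptiste, Jul 8→Ghosh+Novak, Jul 9→Santos, Jul 10→Jensen, Jul 11→Nakamura, Jul 12→Novak.
Loads: Ghosh 2, Nakamura 2, Baptiste 2, Novak 2, Santos 2, Jensen 2 — all ≤ 2.

2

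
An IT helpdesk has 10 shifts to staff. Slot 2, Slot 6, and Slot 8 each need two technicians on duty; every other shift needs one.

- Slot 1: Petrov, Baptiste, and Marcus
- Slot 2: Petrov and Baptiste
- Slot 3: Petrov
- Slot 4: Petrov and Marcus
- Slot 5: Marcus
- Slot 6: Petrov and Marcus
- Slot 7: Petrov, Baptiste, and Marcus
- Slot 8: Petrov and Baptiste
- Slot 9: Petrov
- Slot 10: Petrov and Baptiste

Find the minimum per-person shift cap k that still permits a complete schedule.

5

With 3 technicians and 13 worker-slots to fill, someone must work at least ⌈13/3⌉ = 5 shifts, so k ≥ 5.
k = 5 works: Slot 1→Baptiste, Slot 2→Petrov+Baptiste, Slot 3→Petrov, Slot 4→Marcus, Slot 5→Marcus, Slot 6→Petrov+Marcus, Slot 7→Baptiste, Slot 8→Petrov+Baptiste, Slot 9→Petrov, Slot 10→Baptiste.
Loads: Petrov 5, Baptiste 5, Marcus 3 — all ≤ 5.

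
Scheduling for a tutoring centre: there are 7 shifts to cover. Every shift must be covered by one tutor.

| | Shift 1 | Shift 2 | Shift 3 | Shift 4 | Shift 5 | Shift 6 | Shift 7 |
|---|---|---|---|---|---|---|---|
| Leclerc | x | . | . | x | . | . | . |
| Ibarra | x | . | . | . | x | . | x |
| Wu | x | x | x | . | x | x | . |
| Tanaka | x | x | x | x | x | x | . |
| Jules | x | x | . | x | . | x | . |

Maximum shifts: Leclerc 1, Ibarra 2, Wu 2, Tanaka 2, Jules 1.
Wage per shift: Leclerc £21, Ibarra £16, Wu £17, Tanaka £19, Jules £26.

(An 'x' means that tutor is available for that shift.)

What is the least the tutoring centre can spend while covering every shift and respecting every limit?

Shift 7 can only be covered by Ibarra, so that assignment is forced.
Picking the cheapest available tutor for each shift independently would cost £118, but that ignores the shift limits.
An optimal schedule: Shift 1→Tanaka, Shift 2→Wu, Shift 3→Wu, Shift 4→Leclerc, Shift 5→Ibarra, Shift 6→Tanaka, Shift 7→Ibarra.
Total: 19 + 17 + 17 + 21 + 16 + 19 + 16 = £125.

£125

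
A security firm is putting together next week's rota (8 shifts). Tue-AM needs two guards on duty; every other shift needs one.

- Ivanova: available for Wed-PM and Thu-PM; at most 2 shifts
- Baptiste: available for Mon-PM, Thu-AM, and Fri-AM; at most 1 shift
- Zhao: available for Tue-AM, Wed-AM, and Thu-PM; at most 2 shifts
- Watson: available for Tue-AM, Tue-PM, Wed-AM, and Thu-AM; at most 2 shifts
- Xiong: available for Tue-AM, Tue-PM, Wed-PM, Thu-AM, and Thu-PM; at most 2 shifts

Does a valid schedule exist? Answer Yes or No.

Total capacity is 9 and 9 slots are needed, so capacity alone doesn't rule it out.
Shifts {Mon-PM, Fri-AM} need 2 worker-slots in total, but the guards available for any of those shifts (Baptiste) can supply at most 1 among them. So no valid schedule exists.

No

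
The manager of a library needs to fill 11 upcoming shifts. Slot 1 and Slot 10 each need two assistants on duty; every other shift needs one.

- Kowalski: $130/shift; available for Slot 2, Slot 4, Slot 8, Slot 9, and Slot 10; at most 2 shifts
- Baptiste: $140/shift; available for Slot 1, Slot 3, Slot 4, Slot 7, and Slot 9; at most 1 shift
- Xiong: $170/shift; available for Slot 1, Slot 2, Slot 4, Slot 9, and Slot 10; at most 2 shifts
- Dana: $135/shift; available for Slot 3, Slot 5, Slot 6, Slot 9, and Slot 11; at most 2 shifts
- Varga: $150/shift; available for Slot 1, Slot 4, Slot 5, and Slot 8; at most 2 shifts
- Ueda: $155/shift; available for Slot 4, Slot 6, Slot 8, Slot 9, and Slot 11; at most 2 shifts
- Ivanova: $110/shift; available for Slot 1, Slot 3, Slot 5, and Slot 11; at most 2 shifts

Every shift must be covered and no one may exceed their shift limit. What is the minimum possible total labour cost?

Slot 7 can only be covered by Baptiste, so that assignment is forced.
Slot 10 can only be covered by Kowalski and Xiong, so that assignment is forced.
Picking the cheapest available assistant for each shift independently would cost $1675, but that ignores the shift limits.
An optimal schedule: Slot 1→Xiong+Ivanova, Slot 2→Kowalski, Slot 3→Dana, Slot 4→Ueda, Slot 5→Varga, Slot 6→Dana, Slot 7→Baptiste, Slot 8→Varga, Slot 9→Ueda, Slot 10→Kowalski+Xiong, Slot 11→Ivanova.
Total: 170 + 110 + 130 + 135 + 155 + 150 + 135 + 140 + 150 + 155 + 130 + 170 + 110 = $1840.

$1840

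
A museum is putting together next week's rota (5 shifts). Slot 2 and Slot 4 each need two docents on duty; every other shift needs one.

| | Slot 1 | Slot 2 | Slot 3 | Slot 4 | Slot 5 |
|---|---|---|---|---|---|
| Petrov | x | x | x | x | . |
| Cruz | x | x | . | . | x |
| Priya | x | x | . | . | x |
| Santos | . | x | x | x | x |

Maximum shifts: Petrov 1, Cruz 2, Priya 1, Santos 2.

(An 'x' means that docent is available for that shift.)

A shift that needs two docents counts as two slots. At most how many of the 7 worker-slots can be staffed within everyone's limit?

6

Total capacity across all docents is 1+2+1+2 = 6, and 7 slots are needed, so at most 6 can be filled.
An assignment achieving 6: Slot 1→Cruz, Slot 2→Priya+Santos, Slot 3→Petrov, Slot 4→Santos, Slot 5→Cruz.
Loads: Petrov 1/1, Cruz 2/2, Priya 1/1, Santos 2/2.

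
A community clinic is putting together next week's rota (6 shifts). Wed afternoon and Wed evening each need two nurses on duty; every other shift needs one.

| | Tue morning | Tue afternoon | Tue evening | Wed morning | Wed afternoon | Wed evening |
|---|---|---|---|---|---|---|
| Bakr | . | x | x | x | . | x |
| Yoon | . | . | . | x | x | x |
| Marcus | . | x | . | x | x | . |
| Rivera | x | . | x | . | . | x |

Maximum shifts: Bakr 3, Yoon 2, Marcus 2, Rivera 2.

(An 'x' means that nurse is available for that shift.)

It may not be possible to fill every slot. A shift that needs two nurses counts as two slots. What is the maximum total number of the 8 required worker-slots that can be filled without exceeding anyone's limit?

8

Total capacity across all nurses is 3+2+2+2 = 9, and 8 slots are needed, so at most 8 can be filled.
An assignment achieving 8: Tue morning→Rivera, Tue afternoon→Bakr, Tue evening→Bakr, Wed morning→Bakr, Wed afternoon→Yoon+Marcus, Wed evening→Yoon+Rivera.
Loads: Bakr 3/3, Yoon 2/2, Marcus 1/2, Rivera 2/2.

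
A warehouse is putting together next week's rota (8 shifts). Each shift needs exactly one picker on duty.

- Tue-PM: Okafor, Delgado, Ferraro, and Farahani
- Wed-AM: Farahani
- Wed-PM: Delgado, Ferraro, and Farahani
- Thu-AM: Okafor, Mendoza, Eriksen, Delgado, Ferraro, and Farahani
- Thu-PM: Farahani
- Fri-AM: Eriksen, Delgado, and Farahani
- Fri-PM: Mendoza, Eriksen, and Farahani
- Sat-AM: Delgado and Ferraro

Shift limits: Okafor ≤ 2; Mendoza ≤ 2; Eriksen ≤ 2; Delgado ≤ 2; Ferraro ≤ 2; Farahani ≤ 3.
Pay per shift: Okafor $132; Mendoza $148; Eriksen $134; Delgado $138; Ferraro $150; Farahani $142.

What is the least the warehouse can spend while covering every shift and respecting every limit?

Wed-AM can only be covered by Farahani, so that assignment is forced.
Thu-PM can only be covered by Farahani, so that assignment is forced.
Picking the cheapest available picker for each shift independently would cost $1092, and that bound is achievable.
An optimal schedule: Tue-PM→Okafor, Wed-AM→Farahani, Wed-PM→Delgado, Thu-AM→Okafor, Thu-PM→Farahani, Fri-AM→Eriksen, Fri-PM→Eriksen, Sat-AM→Delgado.
Total: 132 + 142 + 138 + 132 + 142 + 134 + 134 + 138 = $1092.

$1092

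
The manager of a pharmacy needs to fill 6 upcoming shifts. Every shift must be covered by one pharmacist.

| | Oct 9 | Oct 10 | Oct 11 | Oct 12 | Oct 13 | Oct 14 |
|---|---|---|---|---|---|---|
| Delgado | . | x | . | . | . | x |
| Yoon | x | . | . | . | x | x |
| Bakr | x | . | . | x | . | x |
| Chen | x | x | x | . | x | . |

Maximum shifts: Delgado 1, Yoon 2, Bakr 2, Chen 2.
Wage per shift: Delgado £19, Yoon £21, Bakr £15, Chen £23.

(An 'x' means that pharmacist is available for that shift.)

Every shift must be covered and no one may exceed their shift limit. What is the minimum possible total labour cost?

£114

Oct 11 can only be covered by Chen, so that assignment is forced.
Oct 12 can only be covered by Bakr, so that assignment is forced.
Picking the cheapest available pharmacist for each shift independently would cost £108, but that ignores the shift limits.
An optimal schedule: Oct 9→Yoon, Oct 10→Delgado, Oct 11→Chen, Oct 12→Bakr, Oct 13→Yoon, Oct 14→Bakr.
Total: 21 + 19 + 23 + 15 + 21 + 15 = £114.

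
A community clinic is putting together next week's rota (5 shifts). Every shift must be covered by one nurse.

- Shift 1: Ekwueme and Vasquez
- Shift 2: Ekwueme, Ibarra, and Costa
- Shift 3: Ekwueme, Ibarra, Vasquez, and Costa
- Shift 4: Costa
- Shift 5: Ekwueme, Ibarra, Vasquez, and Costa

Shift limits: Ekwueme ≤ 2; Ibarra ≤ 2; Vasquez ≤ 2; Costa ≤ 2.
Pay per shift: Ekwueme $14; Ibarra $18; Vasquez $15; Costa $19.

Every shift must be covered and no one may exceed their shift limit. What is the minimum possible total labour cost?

Shift 4 can only be covered by Costa, so that assignment is forced.
Picking the cheapest available nurse for each shift independently would cost $75, but that ignores the shift limits.
An optimal schedule: Shift 1→Ekwueme, Shift 2→Ekwueme, Shift 3→Vasquez, Shift 4→Costa, Shift 5→Vasquez.
Total: 14 + 14 + 15 + 19 + 15 = $77.

$77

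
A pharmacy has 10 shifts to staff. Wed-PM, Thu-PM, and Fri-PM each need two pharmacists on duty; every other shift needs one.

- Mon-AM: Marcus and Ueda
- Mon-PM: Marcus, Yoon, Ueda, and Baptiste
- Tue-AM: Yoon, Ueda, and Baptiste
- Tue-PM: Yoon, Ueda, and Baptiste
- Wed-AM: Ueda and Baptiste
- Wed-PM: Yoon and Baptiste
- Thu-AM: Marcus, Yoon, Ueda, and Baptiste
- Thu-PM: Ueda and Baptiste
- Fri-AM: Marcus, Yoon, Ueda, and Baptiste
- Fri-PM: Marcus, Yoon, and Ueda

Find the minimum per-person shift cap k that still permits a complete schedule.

With 4 pharmacists and 13 worker-slots to fill, someone must work at least ⌈13/4⌉ = 4 shifts, so k ≥ 4.
k = 4 works: Mon-AM→Marcus, Mon-PM→Marcus, Tue-AM→Yoon, Tue-PM→Yoon, Wed-AM→Ueda, Wed-PM→Yoon+Baptiste, Thu-AM→Marcus, Thu-PM→Ueda+Baptiste, Fri-AM→Ueda, Fri-PM→Marcus+Yoon.
Loads: Marcus 4, Yoon 4, Ueda 3, Baptiste 2 — all ≤ 4.

4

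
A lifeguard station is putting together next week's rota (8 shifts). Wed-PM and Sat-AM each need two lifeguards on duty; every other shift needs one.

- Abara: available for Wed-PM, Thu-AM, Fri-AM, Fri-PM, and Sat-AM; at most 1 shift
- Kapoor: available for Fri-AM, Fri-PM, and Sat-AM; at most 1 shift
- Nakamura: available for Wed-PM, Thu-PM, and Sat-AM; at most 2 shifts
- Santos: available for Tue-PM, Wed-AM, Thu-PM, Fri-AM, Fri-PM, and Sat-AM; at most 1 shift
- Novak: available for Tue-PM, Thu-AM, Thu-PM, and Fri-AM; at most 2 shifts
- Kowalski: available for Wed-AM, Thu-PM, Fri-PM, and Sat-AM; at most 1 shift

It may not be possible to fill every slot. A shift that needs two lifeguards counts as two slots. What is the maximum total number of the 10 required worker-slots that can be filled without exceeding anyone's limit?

8

Total capacity across all lifeguards is 1+1+2+1+2+1 = 8, and 10 slots are needed, so at most 8 can be filled.
An assignment achieving 8: Tue-PM→Santos, Wed-AM→Kowalski, Wed-PM→Abara+Nakamura, Thu-AM→Novak, Thu-PM→Nakamura, Fri-AM→Novak, Fri-PM→Kapoor.
Loads: Abara 1/1, Kapoor 1/1, Nakamura 2/2, Santos 1/1, Novak 2/2, Kowalski 1/1.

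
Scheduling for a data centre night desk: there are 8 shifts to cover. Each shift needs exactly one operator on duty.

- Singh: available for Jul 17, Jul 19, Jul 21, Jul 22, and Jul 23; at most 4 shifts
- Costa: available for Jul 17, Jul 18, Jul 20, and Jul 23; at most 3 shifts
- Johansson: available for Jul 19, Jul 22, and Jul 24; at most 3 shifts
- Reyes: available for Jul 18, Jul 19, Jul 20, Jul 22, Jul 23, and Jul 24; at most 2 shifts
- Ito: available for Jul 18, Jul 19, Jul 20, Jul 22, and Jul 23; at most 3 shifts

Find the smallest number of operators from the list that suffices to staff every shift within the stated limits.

3

8 slots to fill and no one can take more than 4, so at least ⌈8/4⌉ = 2 operators are needed.
Any 2 operators together have capacity at most 4+3 = 7 < 8 slots, so 2 can never suffice.
Singh, Costa, and Johansson alone can cover everything: Jul 17→Singh, Jul 18→Costa, Jul 19→Singh, Jul 20→Costa, Jul 21→Singh, Jul 22→Singh, Jul 23→Costa, Jul 24→Johansson.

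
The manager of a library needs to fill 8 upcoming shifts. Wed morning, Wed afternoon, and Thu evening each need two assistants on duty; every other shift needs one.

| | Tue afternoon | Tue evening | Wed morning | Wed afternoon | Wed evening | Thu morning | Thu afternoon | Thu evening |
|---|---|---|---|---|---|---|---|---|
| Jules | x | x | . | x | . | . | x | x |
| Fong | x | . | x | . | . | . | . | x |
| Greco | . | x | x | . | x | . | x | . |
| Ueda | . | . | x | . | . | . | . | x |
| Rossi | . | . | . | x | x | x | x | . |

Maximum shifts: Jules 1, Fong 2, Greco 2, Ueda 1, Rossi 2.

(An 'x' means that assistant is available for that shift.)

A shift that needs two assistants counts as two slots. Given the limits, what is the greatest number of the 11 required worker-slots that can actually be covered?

8

Total capacity across all assistants is 1+2+2+1+2 = 8, and 11 slots are needed, so at most 8 can be filled.
An assignment achieving 8: Tue afternoon→Jules, Tue evening→Greco, Wed morning→Fong+Ueda, Wed afternoon→Rossi, Wed evening→Greco, Thu morning→Rossi, Thu evening→Fong.
Loads: Jules 1/1, Fong 2/2, Greco 2/2, Ueda 1/1, Rossi 2/2.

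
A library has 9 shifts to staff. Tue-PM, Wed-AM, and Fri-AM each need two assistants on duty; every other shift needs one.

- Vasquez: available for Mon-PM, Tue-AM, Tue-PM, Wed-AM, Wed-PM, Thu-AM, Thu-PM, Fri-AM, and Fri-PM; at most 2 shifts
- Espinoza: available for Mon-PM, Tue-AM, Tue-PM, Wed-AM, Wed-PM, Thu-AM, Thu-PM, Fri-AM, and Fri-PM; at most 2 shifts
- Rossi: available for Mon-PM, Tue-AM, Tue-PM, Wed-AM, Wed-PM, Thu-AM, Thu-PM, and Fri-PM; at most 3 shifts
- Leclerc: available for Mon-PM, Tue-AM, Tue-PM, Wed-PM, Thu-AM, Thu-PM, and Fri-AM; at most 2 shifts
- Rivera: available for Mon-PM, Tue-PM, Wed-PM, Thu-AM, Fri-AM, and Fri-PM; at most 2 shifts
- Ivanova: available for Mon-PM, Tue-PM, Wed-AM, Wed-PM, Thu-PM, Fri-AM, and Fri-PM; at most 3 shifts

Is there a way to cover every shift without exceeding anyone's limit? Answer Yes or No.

Yes

One valid schedule: Mon-PM→Rossi, Tue-AM→Vasquez, Tue-PM→Leclerc+Rivera, Wed-AM→Rossi+Ivanova, Wed-PM→Rossi, Thu-AM→Vasquez, Thu-PM→Espinoza, Fri-AM→Leclerc+Rivera, Fri-PM→Espinoza.
Loads: Vasquez 2/2, Espinoza 2/2, Rossi 3/3, Leclerc 2/2, Rivera 2/2, Ivanova 1/3 — all within limits.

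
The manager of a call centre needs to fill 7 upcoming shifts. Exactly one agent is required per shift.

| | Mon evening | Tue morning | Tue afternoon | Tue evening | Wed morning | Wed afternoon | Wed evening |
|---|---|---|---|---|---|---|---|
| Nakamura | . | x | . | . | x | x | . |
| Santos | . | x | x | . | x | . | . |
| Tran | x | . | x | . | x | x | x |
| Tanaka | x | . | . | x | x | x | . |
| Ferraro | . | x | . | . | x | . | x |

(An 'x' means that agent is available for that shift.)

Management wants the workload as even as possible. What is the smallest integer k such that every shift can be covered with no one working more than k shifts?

2

With 5 agents and 7 worker-slots to fill, someone must work at least ⌈7/5⌉ = 2 shifts, so k ≥ 2.
k = 2 works: Mon evening→Tran, Tue morning→Nakamura, Tue afternoon→Santos, Tue evening→Tanaka, Wed morning→Santos, Wed afternoon→Nakamura, Wed evening→Tran.
Loads: Nakamura 2, Santos 2, Tran 2, Tanaka 1, Ferraro 0 — all ≤ 2.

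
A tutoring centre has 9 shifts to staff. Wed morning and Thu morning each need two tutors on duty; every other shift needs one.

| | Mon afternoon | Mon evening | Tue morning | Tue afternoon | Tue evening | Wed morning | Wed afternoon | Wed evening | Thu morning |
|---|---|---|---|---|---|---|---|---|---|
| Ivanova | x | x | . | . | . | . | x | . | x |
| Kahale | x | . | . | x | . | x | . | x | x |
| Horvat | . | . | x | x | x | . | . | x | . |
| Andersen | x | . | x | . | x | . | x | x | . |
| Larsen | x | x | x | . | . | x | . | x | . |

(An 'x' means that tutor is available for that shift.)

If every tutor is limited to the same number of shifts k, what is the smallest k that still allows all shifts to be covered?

With 5 tutors and 11 worker-slots to fill, someone must work at least ⌈11/5⌉ = 3 shifts, so k ≥ 3.
k = 3 works: Mon afternoon→Andersen, Mon evening→Ivanova, Tue morning→Horvat, Tue afternoon→Kahale, Tue evening→Horvat, Wed morning→Kahale+Larsen, Wed afternoon→Ivanova, Wed evening→Horvat, Thu morning→Ivanova+Kahale.
Loads: Ivanova 3, Kahale 3, Horvat 3, Andersen 1, Larsen 1 — all ≤ 3.

3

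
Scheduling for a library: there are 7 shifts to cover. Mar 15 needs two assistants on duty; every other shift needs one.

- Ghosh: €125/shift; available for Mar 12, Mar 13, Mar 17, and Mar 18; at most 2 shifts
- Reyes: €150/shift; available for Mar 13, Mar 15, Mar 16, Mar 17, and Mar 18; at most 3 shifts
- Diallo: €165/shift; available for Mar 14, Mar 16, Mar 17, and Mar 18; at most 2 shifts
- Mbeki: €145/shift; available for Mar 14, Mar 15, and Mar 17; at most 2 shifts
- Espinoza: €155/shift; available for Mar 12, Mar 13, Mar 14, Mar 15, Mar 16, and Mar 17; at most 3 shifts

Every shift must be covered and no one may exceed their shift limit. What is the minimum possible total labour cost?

€1145

Picking the cheapest available assistant for each shift independently would cost €1090, but that ignores the shift limits.
An optimal schedule: Mar 12→Ghosh, Mar 13→Ghosh, Mar 14→Mbeki, Mar 15→Mbeki+Reyes, Mar 16→Reyes, Mar 17→Espinoza, Mar 18→Reyes.
Total: 125 + 125 + 145 + 145 + 150 + 150 + 155 + 150 = €1145.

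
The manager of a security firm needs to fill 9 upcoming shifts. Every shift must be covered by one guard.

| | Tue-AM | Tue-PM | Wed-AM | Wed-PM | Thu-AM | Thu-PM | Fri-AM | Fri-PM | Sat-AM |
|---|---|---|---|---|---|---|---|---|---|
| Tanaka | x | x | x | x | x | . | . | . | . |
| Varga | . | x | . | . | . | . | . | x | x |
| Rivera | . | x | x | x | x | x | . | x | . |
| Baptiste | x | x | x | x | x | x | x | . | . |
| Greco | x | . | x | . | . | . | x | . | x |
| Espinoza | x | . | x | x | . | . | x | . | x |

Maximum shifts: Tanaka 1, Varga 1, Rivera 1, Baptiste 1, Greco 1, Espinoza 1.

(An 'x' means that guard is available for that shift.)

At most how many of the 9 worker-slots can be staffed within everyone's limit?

Total capacity across all guards is 1+1+1+1+1+1 = 6, and 9 slots are needed, so at most 6 can be filled.
An assignment achieving 6: Tue-AM→Espinoza, Thu-AM→Tanaka, Thu-PM→Rivera, Fri-AM→Baptiste, Fri-PM→Varga, Sat-AM→Greco.
Loads: Tanaka 1/1, Varga 1/1, Rivera 1/1, Baptiste 1/1, Greco 1/1, Espinoza 1/1.

6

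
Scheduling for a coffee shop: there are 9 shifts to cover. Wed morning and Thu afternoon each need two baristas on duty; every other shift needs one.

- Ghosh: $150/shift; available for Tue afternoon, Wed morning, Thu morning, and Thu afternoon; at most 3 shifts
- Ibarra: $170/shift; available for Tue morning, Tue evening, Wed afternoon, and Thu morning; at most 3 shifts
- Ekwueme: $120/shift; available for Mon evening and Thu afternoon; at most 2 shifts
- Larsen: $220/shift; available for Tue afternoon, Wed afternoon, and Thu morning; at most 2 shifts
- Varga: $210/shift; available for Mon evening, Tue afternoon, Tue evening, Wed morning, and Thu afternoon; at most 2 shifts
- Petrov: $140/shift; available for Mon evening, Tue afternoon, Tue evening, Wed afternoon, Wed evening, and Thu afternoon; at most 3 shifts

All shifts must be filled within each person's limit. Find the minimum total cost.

$1660

Tue morning can only be covered by Ibarra, so that assignment is forced.
Wed morning can only be covered by Ghosh and Varga, so that assignment is forced.
Wed evening can only be covered by Petrov, so that assignment is forced.
Picking the cheapest available barista for each shift independently would cost $1620, but that ignores the shift limits.
An optimal schedule: Mon evening→Ekwueme, Tue morning→Ibarra, Tue afternoon→Ghosh, Tue evening→Petrov, Wed morning→Ghosh+Varga, Wed afternoon→Petrov, Wed evening→Petrov, Thu morning→Ibarra, Thu afternoon→Ekwueme+Ghosh.
Total: 120 + 170 + 150 + 140 + 150 + 210 + 140 + 140 + 170 + 120 + 150 = $1660.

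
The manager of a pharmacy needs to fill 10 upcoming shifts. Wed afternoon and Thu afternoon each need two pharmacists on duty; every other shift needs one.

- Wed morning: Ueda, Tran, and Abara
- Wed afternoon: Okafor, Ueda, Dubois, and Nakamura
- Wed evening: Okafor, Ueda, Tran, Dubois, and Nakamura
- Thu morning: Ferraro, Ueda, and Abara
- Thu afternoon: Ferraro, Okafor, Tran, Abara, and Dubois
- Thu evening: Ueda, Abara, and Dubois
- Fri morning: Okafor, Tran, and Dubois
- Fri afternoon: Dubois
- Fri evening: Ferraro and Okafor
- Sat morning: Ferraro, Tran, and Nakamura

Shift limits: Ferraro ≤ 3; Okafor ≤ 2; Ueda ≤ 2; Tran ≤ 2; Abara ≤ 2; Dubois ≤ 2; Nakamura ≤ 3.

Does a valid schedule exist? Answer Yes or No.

Fri afternoon can only be covered by Dubois, so that assignment is forced.
One valid schedule: Wed morning→Ueda, Wed afternoon→Dubois+Nakamura, Wed evening→Okafor, Thu morning→Ferraro, Thu afternoon→Tran+Abara, Thu evening→Ueda, Fri morning→Okafor, Fri afternoon→Dubois, Fri evening→Ferraro, Sat morning→Ferraro.
Loads: Ferraro 3/3, Okafor 2/2, Ueda 2/2, Tran 1/2, Abara 1/2, Dubois 2/2, Nakamura 1/3 — all within limits.

Yes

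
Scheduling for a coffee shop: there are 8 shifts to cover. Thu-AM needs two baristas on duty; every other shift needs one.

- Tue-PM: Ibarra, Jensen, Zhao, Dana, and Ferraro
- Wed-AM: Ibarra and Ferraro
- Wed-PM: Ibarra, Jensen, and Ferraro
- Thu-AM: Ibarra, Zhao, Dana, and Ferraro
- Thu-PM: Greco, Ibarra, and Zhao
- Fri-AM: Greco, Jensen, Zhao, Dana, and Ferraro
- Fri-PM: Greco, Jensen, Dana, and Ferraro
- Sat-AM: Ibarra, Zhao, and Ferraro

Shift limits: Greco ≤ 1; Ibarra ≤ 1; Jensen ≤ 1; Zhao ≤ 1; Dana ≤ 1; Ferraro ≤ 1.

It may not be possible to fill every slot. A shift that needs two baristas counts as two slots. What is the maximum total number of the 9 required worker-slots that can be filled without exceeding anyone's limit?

Total capacity across all baristas is 1+1+1+1+1+1 = 6, and 9 slots are needed, so at most 6 can be filled.
An assignment achieving 6: Wed-AM→Ibarra, Wed-PM→Jensen, Thu-AM→Dana+Ferraro, Thu-PM→Greco, Sat-AM→Zhao.
Loads: Greco 1/1, Ibarra 1/1, Jensen 1/1, Zhao 1/1, Dana 1/1, Ferraro 1/1.

6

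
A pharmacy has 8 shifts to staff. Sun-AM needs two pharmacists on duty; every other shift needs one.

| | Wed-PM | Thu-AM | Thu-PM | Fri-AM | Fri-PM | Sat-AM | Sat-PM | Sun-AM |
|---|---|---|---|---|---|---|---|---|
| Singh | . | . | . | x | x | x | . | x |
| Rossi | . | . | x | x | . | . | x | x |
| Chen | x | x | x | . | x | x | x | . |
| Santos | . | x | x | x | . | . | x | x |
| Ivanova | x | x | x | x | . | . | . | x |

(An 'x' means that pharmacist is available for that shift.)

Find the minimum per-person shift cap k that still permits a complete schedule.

With 5 pharmacists and 9 worker-slots to fill, someone must work at least ⌈9/5⌉ = 2 shifts, so k ≥ 2.
k = 2 works: Wed-PM→Chen, Thu-AM→Chen, Thu-PM→Rossi, Fri-AM→Santos, Fri-PM→Singh, Sat-AM→Singh, Sat-PM→Rossi, Sun-AM→Santos+Ivanova.
Loads: Singh 2, Rossi 2, Chen 2, Santos 2, Ivanova 1 — all ≤ 2.

2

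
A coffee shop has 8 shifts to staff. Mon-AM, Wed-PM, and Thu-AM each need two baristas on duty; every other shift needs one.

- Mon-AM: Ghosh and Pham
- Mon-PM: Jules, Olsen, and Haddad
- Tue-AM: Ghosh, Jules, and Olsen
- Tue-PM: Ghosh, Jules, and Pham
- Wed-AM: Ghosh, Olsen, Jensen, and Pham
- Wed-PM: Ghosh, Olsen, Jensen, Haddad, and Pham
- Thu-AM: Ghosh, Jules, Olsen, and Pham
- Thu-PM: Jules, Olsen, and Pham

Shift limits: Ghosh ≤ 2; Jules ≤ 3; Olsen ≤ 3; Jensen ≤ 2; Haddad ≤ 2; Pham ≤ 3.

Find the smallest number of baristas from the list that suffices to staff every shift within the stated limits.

11 slots to fill and no one can take more than 3, so at least ⌈11/3⌉ = 4 baristas are needed.
Ghosh, Jules, Olsen, and Pham alone can cover everything: Mon-AM→Ghosh+Pham, Mon-PM→Jules, Tue-AM→Ghosh, Tue-PM→Jules, Wed-AM→Olsen, Wed-PM→Olsen+Pham, Thu-AM→Olsen+Pham, Thu-PM→Jules.

4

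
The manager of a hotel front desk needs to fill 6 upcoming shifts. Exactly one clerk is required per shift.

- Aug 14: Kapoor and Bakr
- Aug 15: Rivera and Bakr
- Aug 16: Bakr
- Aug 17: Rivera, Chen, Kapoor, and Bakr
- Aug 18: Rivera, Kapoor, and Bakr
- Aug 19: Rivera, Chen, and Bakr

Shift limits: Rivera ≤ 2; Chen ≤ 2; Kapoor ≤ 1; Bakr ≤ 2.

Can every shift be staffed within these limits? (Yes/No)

Yes

Aug 16 can only be covered by Bakr, so that assignment is forced.
One valid schedule: Aug 14→Kapoor, Aug 15→Rivera, Aug 16→Bakr, Aug 17→Chen, Aug 18→Rivera, Aug 19→Chen.
Loads: Rivera 2/2, Chen 2/2, Kapoor 1/1, Bakr 1/2 — all within limits.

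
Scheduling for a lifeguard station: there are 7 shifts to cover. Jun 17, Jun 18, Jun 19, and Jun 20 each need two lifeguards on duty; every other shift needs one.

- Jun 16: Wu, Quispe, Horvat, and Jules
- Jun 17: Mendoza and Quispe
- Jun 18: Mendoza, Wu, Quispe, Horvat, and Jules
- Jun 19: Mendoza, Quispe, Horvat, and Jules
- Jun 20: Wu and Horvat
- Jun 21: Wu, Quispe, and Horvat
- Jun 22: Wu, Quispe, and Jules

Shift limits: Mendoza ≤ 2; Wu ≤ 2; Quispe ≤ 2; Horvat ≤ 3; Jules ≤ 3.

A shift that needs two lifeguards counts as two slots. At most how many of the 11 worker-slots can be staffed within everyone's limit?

11

Total capacity across all lifeguards is 2+2+2+3+3 = 12, and 11 slots are needed, so at most 11 can be filled.
An assignment achieving 11: Jun 16→Horvat, Jun 17→Mendoza+Quispe, Jun 18→Horvat+Jules, Jun 19→Mendoza+Jules, Jun 20→Wu+Horvat, Jun 21→Wu, Jun 22→Quispe.
Loads: Mendoza 2/2, Wu 2/2, Quispe 2/2, Horvat 3/3, Jules 2/3.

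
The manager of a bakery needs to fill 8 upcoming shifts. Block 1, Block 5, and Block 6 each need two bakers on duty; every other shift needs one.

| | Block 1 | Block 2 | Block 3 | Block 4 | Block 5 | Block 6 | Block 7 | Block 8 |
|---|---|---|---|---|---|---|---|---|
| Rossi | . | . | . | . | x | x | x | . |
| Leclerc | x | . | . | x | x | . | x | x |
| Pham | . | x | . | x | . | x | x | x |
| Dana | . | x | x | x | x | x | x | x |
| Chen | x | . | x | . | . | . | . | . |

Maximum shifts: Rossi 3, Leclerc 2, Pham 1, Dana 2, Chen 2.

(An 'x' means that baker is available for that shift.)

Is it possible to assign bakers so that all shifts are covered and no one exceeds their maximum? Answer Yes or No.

No

Total capacity is 3+2+1+2+2 = 10 but 11 worker-slots are needed — infeasible.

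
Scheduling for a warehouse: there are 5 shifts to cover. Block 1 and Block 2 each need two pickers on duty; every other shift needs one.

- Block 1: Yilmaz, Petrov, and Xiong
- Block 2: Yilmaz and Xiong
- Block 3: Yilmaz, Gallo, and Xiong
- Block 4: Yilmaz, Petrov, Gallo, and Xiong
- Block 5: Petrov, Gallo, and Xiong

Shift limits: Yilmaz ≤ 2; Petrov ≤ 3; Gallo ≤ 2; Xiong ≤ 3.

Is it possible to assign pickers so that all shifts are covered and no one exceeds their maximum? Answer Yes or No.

Block 2 can only be covered by Yilmaz and Xiong, so that assignment is forced.
One valid schedule: Block 1→Yilmaz+Petrov, Block 2→Yilmaz+Xiong, Block 3→Gallo, Block 4→Petrov, Block 5→Petrov.
Loads: Yilmaz 2/2, Petrov 3/3, Gallo 1/2, Xiong 1/3 — all within limits.

Yes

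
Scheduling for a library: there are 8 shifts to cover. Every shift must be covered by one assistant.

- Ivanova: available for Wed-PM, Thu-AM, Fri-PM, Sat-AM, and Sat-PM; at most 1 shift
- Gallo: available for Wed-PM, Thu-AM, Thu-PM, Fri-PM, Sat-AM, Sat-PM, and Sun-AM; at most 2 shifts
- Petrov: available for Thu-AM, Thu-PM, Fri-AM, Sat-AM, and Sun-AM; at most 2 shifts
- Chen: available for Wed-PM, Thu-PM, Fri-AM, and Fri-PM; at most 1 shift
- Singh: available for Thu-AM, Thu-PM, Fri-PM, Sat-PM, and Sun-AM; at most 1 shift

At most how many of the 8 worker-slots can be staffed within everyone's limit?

Total capacity across all assistants is 1+2+2+1+1 = 7, and 8 slots are needed, so at most 7 can be filled.
An assignment achieving 7: Wed-PM→Ivanova, Thu-AM→Singh, Thu-PM→Chen, Fri-AM→Petrov, Sat-AM→Gallo, Sat-PM→Gallo, Sun-AM→Petrov.
Loads: Ivanova 1/1, Gallo 2/2, Petrov 2/2, Chen 1/1, Singh 1/1.

7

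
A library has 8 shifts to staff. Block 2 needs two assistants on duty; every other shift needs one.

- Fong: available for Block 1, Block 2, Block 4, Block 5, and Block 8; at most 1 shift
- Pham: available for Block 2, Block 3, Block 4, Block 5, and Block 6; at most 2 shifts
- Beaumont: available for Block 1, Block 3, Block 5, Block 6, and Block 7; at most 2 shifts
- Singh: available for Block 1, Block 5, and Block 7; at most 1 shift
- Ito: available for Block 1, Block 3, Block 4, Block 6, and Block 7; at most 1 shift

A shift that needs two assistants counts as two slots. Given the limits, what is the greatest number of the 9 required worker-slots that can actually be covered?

Total capacity across all assistants is 1+2+2+1+1 = 7, and 9 slots are needed, so at most 7 can be filled.
An assignment achieving 7: Block 1→Singh, Block 2→Pham, Block 3→Pham, Block 4→Ito, Block 6→Beaumont, Block 7→Beaumont, Block 8→Fong.
Loads: Fong 1/1, Pham 2/2, Beaumont 2/2, Singh 1/1, Ito 1/1.

7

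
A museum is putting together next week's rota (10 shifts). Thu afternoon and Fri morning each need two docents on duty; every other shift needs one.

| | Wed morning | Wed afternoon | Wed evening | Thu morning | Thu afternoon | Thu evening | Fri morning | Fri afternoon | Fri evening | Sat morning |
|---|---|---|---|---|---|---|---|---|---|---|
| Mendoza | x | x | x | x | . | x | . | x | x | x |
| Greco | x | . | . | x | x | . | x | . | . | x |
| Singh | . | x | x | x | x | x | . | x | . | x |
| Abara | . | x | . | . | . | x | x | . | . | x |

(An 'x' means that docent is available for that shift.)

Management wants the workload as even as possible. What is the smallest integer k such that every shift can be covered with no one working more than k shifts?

3

With 4 docents and 12 worker-slots to fill, someone must work at least ⌈12/4⌉ = 3 shifts, so k ≥ 3.
k = 3 works: Wed morning→Mendoza, Wed afternoon→Singh, Wed evening→Mendoza, Thu morning→Greco, Thu afternoon→Greco+Singh, Thu evening→Abara, Fri morning→Greco+Abara, Fri afternoon→Singh, Fri evening→Mendoza, Sat morning→Abara.
Loads: Mendoza 3, Greco 3, Singh 3, Abara 3 — all ≤ 3.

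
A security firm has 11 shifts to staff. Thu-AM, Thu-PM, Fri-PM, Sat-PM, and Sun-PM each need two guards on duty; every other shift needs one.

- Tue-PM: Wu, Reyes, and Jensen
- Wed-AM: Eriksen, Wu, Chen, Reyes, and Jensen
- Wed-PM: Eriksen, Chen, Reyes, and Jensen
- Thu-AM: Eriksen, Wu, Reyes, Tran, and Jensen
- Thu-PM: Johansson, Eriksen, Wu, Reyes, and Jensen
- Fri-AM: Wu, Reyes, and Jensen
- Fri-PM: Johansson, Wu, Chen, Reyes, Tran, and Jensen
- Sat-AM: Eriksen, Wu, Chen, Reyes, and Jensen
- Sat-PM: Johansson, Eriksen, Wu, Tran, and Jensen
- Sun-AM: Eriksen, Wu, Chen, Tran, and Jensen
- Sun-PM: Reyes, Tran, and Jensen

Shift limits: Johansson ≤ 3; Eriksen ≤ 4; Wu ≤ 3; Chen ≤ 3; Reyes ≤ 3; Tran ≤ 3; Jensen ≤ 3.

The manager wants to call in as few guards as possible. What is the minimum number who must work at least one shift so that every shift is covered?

5

16 slots to fill and no one can take more than 4, so at least ⌈16/4⌉ = 4 guards are needed.
Any 4 guards together have capacity at most 4+3+3+3 = 13 < 16 slots, so 4 can never suffice.
Johansson, Eriksen, Wu, Reyes, and Tran alone can cover everything: Tue-PM→Wu, Wed-AM→Eriksen, Wed-PM→Eriksen, Thu-AM→Wu+Reyes, Thu-PM→Johansson+Reyes, Fri-AM→Wu, Fri-PM→Johansson+Tran, Sat-AM→Eriksen, Sat-PM→Johansson+Tran, Sun-AM→Eriksen, Sun-PM→Reyes+Tran.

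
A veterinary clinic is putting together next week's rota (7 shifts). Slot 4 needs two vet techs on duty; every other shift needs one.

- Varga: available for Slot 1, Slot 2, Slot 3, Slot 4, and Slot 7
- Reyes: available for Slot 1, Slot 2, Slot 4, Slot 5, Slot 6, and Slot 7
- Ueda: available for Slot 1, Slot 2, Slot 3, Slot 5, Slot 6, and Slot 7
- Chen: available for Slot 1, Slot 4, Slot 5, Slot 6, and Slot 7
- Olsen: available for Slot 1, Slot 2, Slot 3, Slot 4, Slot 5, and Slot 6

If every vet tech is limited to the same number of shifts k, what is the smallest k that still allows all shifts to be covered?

2

With 5 vet techs and 8 worker-slots to fill, someone must work at least ⌈8/5⌉ = 2 shifts, so k ≥ 2.
k = 2 works: Slot 1→Ueda, Slot 2→Varga, Slot 3→Varga, Slot 4→Chen+Olsen, Slot 5→Reyes, Slot 6→Reyes, Slot 7→Ueda.
Loads: Varga 2, Reyes 2, Ueda 2, Chen 1, Olsen 1 — all ≤ 2.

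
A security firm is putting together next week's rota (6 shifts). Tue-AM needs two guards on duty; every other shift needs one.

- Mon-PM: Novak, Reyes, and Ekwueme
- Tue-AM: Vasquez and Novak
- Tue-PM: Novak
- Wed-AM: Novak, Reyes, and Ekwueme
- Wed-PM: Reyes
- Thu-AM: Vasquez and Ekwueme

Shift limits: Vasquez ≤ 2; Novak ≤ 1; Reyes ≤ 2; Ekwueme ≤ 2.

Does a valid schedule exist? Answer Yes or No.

No

Total capacity is 7 and 7 slots are needed, so capacity alone doesn't rule it out.
Shifts {Tue-AM, Tue-PM} need 3 worker-slots in total, but the guards available for any of those shifts (Vasquez and Novak) can supply at most 2 among them. So no valid schedule exists.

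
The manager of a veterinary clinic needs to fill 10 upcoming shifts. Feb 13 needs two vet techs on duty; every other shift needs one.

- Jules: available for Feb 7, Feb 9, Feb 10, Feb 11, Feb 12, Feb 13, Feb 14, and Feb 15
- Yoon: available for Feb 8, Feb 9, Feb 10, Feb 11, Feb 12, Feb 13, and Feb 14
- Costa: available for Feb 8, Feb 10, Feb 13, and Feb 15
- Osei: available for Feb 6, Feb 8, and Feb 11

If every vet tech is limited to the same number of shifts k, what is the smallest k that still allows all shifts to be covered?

With 4 vet techs and 11 worker-slots to fill, someone must work at least ⌈11/4⌉ = 3 shifts, so k ≥ 3.
k = 3 works: Feb 6→Osei, Feb 7→Jules, Feb 8→Yoon, Feb 9→Jules, Feb 10→Costa, Feb 11→Osei, Feb 12→Jules, Feb 13→Yoon+Costa, Feb 14→Yoon, Feb 15→Costa.
Loads: Jules 3, Yoon 3, Costa 3, Osei 2 — all ≤ 3.

3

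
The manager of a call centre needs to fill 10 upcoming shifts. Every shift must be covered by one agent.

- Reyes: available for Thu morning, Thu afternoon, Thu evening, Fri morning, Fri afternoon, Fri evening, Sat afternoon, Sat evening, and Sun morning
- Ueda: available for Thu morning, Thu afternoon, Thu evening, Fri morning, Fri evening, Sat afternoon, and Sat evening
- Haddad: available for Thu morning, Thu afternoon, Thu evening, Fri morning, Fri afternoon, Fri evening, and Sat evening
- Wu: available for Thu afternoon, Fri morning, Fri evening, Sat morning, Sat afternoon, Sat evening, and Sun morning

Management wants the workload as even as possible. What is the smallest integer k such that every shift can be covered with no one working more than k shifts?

With 4 agents and 10 worker-slots to fill, someone must work at least ⌈10/4⌉ = 3 shifts, so k ≥ 3.
k = 3 works: Thu morning→Reyes, Thu afternoon→Ueda, Thu evening→Ueda, Fri morning→Haddad, Fri afternoon→Reyes, Fri evening→Haddad, Sat morning→Wu, Sat afternoon→Ueda, Sat evening→Haddad, Sun morning→Reyes.
Loads: Reyes 3, Ueda 3, Haddad 3, Wu 1 — all ≤ 3.

3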